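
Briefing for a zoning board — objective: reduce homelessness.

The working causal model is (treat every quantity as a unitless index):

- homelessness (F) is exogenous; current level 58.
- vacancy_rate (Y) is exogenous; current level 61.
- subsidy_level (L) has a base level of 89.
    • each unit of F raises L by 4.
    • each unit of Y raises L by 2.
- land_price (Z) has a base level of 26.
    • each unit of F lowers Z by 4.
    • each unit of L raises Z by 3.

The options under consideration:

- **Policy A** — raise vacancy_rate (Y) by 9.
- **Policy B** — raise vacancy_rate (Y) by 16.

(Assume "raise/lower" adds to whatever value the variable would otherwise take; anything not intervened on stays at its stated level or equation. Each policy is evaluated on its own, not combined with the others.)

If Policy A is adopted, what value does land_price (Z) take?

Policy A (Y + 9):
  F = 58
  Y = 61 + 9 = 70
  L = 89 + 4·58 + 2·70 = 461
  Z = 26 − 4·58 + 3·461 = 1177

1177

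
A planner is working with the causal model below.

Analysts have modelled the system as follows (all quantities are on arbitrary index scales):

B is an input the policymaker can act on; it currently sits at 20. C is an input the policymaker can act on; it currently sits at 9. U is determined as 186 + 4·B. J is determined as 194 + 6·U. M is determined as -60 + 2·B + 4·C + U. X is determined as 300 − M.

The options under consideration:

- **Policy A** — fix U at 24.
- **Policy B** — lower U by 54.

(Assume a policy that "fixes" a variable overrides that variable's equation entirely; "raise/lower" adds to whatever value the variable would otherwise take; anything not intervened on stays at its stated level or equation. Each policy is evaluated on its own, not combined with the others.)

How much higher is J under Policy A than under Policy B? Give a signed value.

-1128

Policy A (U := 24):
  B = 20
  U = 24
  J = 194 + 6·24 = 338
Policy B (U − 54):
  B = 20
  U = 186 + 4·20 (−54 from intervention) = 212
  J = 194 + 6·212 = 1466
J: 338 − 1466 = -1128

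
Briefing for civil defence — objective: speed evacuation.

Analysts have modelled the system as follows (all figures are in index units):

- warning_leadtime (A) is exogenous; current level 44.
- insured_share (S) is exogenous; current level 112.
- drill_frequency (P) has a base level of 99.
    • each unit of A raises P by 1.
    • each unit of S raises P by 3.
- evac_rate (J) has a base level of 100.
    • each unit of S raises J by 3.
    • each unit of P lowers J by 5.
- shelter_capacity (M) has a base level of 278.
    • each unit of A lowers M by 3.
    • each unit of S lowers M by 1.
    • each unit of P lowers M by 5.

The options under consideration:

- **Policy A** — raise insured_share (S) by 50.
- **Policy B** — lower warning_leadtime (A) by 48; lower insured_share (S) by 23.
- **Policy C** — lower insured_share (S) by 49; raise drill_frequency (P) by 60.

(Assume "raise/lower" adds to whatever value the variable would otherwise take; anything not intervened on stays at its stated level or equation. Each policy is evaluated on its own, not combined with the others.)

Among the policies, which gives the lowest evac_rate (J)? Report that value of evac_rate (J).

-2559

Policy A (S + 50):
  A = 44
  S = 112 + 50 = 162
  P = 99 + 44 + 3·162 = 629
  J = 100 + 3·162 − 5·629 = -2559
Policy B (A − 48, S − 23):
  A = 44 − 48 = -4
  S = 112 − 23 = 89
  P = 99 + (-4) + 3·89 = 362
  J = 100 + 3·89 − 5·362 = -1443
Policy C (S − 49, P + 60):
  A = 44
  S = 112 − 49 = 63
  P = 99 + 44 + 3·63 (+60 from intervention) = 392
  J = 100 + 3·63 − 5·392 = -1671
Comparing — Policy A: J=-2559, Policy B: J=-1443, Policy C: J=-1671. Lowest is -2559 (Policy A).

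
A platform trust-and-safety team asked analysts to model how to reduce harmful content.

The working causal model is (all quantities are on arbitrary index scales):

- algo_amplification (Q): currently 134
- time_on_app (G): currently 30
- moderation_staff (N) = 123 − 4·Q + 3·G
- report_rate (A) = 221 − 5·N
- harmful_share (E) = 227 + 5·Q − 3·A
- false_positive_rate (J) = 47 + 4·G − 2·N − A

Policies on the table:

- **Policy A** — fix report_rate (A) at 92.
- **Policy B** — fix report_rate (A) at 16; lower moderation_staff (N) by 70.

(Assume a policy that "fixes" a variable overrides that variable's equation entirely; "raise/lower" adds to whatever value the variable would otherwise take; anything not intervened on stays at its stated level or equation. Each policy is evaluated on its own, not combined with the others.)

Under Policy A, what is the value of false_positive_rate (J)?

Policy A (A := 92):
  Q = 134
  G = 30
  N = 123 − 4·134 + 3·30 = -323
  A = 92
  J = 47 + 4·30 − 2·(-323) − 92 = 721

721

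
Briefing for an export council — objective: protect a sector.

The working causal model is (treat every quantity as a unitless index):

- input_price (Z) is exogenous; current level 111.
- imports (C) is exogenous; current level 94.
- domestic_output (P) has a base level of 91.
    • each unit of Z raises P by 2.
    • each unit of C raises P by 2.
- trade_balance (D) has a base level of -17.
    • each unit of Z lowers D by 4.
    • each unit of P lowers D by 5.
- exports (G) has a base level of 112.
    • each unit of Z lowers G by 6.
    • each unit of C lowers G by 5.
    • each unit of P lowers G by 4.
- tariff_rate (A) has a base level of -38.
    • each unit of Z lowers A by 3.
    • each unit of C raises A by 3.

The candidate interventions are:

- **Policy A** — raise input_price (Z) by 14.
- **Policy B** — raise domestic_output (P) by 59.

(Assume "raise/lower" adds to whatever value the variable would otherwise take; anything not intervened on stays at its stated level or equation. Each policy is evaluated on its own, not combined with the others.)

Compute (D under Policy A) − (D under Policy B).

99

Policy A (Z + 14):
  Z = 111 + 14 = 125
  C = 94
  P = 91 + 2·125 + 2·94 = 529
  D = -17 − 4·125 − 5·529 = -3162
Policy B (P + 59):
  Z = 111
  C = 94
  P = 91 + 2·111 + 2·94 (+59 from intervention) = 560
  D = -17 − 4·111 − 5·560 = -3261
D: -3162 − (-3261) = 99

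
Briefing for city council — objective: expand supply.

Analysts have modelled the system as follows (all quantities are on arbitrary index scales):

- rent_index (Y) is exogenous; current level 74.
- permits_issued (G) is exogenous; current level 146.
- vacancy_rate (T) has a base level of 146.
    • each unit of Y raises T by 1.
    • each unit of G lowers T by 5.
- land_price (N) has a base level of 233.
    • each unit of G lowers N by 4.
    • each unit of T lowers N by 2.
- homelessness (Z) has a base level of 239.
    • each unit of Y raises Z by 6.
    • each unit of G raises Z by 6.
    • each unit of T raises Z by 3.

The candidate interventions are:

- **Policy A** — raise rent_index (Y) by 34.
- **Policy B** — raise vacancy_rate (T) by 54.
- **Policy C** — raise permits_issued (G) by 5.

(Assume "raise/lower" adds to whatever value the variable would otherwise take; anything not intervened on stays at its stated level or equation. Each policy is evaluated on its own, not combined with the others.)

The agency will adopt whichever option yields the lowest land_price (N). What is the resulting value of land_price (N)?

Policy A (Y + 34):
  Y = 74 + 34 = 108
  G = 146
  T = 146 + 108 − 5·146 = -476
  N = 233 − 4·146 − 2·(-476) = 601
Policy B (T + 54):
  Y = 74
  G = 146
  T = 146 + 74 − 5·146 (+54 from intervention) = -456
  N = 233 − 4·146 − 2·(-456) = 561
Policy C (G + 5):
  Y = 74
  G = 146 + 5 = 151
  T = 146 + 74 − 5·151 = -535
  N = 233 − 4·151 − 2·(-535) = 699
Comparing — Policy A: N=601, Policy B: N=561, Policy C: N=699. Lowest is 561 (Policy B).

561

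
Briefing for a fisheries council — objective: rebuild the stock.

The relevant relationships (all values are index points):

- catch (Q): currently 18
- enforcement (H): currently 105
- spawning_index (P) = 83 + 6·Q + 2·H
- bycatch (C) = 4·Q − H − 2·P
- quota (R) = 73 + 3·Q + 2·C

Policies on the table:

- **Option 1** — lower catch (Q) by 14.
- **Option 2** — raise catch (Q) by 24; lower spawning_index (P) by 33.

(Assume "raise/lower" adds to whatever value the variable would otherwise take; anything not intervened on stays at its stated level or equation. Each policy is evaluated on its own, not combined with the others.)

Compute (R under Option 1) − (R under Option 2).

Option 1 (Q − 14):
  Q = 18 − 14 = 4
  H = 105
  P = 83 + 6·4 + 2·105 = 317
  C = 0 + 4·4 − 105 − 2·317 = -723
  R = 73 + 3·4 + 2·(-723) = -1361
Option 2 (Q + 24, P − 33):
  Q = 18 + 24 = 42
  H = 105
  P = 83 + 6·42 + 2·105 (−33 from intervention) = 512
  C = 0 + 4·42 − 105 − 2·512 = -961
  R = 73 + 3·42 + 2·(-961) = -1723
R: -1361 − (-1723) = 362

362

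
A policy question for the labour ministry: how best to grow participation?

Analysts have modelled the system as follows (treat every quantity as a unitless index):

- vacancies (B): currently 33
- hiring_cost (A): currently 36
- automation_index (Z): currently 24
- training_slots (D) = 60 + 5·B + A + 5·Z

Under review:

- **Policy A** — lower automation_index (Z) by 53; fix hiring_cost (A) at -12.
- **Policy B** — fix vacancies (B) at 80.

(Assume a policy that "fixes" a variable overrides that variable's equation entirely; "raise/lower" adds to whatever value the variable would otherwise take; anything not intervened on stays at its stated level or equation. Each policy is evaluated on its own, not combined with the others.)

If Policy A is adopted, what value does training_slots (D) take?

Policy A (Z − 53, A := -12):
  B = 33
  A = -12
  Z = 24 − 53 = -29
  D = 60 + 5·33 + (-12) + 5·(-29) = 68

68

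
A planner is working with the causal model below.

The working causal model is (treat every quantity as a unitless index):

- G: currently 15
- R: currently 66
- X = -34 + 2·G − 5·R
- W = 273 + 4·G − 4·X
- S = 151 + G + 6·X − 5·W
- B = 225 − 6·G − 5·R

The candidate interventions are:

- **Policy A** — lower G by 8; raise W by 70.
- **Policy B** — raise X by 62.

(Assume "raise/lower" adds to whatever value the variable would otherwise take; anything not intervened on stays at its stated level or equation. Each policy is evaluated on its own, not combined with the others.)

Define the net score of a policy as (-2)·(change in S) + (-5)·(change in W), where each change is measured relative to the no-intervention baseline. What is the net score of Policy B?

-1984

Baseline:
  G = 15
  R = 66
  X = -34 + 2·15 − 5·66 = -334
  W = 273 + 4·15 − 4·(-334) = 1669
  S = 151 + 15 + 6·(-334) − 5·1669 = -10183
Policy B (X + 62):
  G = 15
  R = 66
  X = -34 + 2·15 − 5·66 (+62 from intervention) = -272
  W = 273 + 4·15 − 4·(-272) = 1421
  S = 151 + 15 + 6·(-272) − 5·1421 = -8571
ΔS = -8571 − (-10183) = 1612; ΔW = 1421 − 1669 = -248
Score = (-2)·1612 + (-5)·(-248) = -1984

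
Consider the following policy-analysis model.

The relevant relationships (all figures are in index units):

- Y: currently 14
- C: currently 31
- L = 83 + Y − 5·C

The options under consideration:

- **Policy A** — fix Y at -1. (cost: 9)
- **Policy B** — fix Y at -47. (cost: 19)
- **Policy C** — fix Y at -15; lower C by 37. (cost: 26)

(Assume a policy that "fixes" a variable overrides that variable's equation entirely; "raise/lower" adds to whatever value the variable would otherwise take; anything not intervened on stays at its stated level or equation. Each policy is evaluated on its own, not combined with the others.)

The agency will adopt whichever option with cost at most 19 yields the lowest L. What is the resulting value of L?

Policy A (Y := -1):
  Y = -1
  C = 31
  L = 83 + (-1) − 5·31 = -73
Policy B (Y := -47):
  Y = -47
  C = 31
  L = 83 + (-47) − 5·31 = -119
Comparing — Policy A: L=-73, Policy B: L=-119. Lowest is -119 (Policy B).

-119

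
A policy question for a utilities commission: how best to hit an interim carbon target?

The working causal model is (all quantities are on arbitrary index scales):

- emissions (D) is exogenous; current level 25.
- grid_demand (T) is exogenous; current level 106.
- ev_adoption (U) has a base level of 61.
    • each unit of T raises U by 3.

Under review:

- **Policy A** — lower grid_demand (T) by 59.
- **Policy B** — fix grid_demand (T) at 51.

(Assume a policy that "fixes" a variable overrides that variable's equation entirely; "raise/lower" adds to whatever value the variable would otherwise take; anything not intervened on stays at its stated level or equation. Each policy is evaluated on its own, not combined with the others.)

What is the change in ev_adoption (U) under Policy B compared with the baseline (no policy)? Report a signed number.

-165

Baseline:
  T = 106
  U = 61 + 3·106 = 379
Policy B (T := 51):
  T = 51
  U = 61 + 3·51 = 214
Change in U: 214 − 379 = -165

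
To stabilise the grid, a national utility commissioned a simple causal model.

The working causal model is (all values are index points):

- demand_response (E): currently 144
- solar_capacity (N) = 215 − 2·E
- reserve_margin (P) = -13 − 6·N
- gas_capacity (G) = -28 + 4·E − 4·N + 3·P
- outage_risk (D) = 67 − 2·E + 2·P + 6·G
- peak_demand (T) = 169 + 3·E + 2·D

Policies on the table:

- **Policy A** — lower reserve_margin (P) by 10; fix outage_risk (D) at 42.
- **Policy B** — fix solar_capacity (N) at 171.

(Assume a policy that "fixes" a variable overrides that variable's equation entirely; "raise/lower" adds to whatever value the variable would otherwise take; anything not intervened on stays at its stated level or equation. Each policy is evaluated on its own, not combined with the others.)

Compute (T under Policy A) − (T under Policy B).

43718

Policy A (P − 10, D := 42):
  E = 144
  N = 215 − 2·144 = -73
  P = -13 − 6·(-73) (−10 from intervention) = 415
  G = -28 + 4·144 − 4·(-73) + 3·415 = 2085
  D = 42
  T = 169 + 3·144 + 2·42 = 685
Policy B (N := 171):
  E = 144
  N = 171
  P = -13 − 6·171 = -1039
  G = -28 + 4·144 − 4·171 + 3·(-1039) = -3253
  D = 67 − 2·144 + 2·(-1039) + 6·(-3253) = -21817
  T = 169 + 3·144 + 2·(-21817) = -43033
T: 685 − (-43033) = 43718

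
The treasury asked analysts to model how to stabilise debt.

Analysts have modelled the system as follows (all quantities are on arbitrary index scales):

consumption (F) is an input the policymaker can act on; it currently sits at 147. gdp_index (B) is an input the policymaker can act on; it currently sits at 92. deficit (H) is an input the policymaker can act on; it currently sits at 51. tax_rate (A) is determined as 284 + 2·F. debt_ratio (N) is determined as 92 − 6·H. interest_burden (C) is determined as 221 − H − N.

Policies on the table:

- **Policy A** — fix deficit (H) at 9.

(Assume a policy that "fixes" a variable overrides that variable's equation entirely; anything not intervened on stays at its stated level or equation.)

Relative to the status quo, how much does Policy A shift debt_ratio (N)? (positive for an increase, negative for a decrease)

252

Baseline:
  H = 51
  N = 92 − 6·51 = -214
Policy A (H := 9):
  H = 9
  N = 92 − 6·9 = 38
Change in N: 38 − (-214) = 252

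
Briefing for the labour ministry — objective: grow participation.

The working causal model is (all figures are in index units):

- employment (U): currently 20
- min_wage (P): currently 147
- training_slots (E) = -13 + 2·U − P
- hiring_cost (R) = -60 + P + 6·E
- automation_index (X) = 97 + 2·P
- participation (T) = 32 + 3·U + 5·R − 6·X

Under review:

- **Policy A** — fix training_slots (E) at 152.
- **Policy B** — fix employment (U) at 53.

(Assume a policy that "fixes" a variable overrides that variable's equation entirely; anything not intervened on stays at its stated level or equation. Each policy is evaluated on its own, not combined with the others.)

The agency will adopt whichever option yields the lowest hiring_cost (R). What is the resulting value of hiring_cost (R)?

Policy A (E := 152):
  U = 20
  P = 147
  E = 152
  R = -60 + 147 + 6·152 = 999
Policy B (U := 53):
  U = 53
  P = 147
  E = -13 + 2·53 − 147 = -54
  R = -60 + 147 + 6·(-54) = -237
Comparing — Policy A: R=999, Policy B: R=-237. Lowest is -237 (Policy B).

-237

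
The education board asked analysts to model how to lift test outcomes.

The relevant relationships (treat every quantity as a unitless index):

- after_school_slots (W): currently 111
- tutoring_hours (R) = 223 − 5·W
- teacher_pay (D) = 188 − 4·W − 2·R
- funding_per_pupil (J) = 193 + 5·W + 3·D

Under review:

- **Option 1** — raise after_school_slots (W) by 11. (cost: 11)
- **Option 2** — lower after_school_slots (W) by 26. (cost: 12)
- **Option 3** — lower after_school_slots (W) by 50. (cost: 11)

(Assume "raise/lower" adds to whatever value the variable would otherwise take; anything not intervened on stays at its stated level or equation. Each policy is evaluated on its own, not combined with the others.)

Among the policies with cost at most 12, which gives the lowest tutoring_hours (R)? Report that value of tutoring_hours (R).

-387

Option 1 (W + 11):
  W = 111 + 11 = 122
  R = 223 − 5·122 = -387
Option 2 (W − 26):
  W = 111 − 26 = 85
  R = 223 − 5·85 = -202
Option 3 (W − 50):
  W = 111 − 50 = 61
  R = 223 − 5·61 = -82
Comparing — Option 1: R=-387, Option 2: R=-202, Option 3: R=-82. Lowest is -387 (Option 1).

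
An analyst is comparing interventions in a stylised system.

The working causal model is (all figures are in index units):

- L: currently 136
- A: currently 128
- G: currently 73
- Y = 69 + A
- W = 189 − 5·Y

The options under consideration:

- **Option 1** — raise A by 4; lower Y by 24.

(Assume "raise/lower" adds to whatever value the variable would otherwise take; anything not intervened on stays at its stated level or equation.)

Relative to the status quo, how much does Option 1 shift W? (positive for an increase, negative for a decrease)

Baseline:
  A = 128
  Y = 69 + 128 = 197
  W = 189 − 5·197 = -796
Option 1 (A + 4, Y − 24):
  A = 128 + 4 = 132
  Y = 69 + 132 (−24 from intervention) = 177
  W = 189 − 5·177 = -696
Change in W: -696 − (-796) = 100

100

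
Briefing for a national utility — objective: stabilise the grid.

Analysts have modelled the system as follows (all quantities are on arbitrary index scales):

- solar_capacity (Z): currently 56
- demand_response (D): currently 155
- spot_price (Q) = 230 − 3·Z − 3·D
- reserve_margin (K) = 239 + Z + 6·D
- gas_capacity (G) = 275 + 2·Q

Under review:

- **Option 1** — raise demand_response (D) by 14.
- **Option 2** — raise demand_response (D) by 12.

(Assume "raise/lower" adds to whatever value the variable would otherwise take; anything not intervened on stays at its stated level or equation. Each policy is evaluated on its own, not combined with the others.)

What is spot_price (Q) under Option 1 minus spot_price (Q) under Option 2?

-6

Option 1 (D + 14):
  Z = 56
  D = 155 + 14 = 169
  Q = 230 − 3·56 − 3·169 = -445
Option 2 (D + 12):
  Z = 56
  D = 155 + 12 = 167
  Q = 230 − 3·56 − 3·167 = -439
Q: -445 − (-439) = -6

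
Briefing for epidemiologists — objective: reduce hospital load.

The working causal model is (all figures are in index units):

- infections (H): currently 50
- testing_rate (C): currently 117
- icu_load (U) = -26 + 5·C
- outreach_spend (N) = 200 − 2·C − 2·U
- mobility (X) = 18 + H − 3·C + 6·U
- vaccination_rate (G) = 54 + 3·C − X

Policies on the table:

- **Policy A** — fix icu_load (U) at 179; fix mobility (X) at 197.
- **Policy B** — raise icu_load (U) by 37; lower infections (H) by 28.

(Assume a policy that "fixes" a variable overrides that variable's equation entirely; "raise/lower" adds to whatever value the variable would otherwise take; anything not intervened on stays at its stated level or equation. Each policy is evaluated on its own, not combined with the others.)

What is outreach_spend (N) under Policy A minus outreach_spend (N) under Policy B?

834

Policy A (U := 179, X := 197):
  C = 117
  U = 179
  N = 200 − 2·117 − 2·179 = -392
Policy B (U + 37, H − 28):
  C = 117
  U = -26 + 5·117 (+37 from intervention) = 596
  N = 200 − 2·117 − 2·596 = -1226
N: -392 − (-1226) = 834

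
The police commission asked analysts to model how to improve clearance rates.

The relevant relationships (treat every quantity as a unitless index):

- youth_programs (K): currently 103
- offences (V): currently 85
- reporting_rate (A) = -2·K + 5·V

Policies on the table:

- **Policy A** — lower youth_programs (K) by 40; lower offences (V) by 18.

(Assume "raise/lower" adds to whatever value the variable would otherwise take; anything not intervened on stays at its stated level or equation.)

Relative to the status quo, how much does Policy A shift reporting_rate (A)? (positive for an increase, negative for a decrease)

Baseline:
  K = 103
  V = 85
  A = 0 − 2·103 + 5·85 = 219
Policy A (K − 40, V − 18):
  K = 103 − 40 = 63
  V = 85 − 18 = 67
  A = 0 − 2·63 + 5·67 = 209
Change in A: 209 − 219 = -10

-10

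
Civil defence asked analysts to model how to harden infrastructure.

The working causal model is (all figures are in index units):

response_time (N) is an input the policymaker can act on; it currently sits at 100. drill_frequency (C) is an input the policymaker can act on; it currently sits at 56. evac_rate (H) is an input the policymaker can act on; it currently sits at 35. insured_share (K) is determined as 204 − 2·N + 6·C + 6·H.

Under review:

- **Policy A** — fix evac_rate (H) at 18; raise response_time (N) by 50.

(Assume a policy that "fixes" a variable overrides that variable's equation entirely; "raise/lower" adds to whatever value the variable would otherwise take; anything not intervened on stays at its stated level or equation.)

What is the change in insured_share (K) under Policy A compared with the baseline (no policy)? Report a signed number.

-202

Baseline:
  N = 100
  C = 56
  H = 35
  K = 204 − 2·100 + 6·56 + 6·35 = 550
Policy A (H := 18, N + 50):
  N = 100 + 50 = 150
  C = 56
  H = 18
  K = 204 − 2·150 + 6·56 + 6·18 = 348
Change in K: 348 − 550 = -202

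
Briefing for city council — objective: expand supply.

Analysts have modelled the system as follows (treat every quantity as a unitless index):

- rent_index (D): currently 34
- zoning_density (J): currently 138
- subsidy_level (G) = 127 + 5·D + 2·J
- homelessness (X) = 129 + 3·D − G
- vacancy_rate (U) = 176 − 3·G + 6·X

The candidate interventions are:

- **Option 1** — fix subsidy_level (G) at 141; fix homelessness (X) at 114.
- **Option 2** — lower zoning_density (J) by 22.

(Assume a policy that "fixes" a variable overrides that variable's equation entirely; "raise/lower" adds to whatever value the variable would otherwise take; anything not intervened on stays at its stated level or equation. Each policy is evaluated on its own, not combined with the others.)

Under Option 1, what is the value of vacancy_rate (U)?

437

Option 1 (G := 141, X := 114):
  D = 34
  J = 138
  G = 141
  X = 114
  U = 176 − 3·141 + 6·114 = 437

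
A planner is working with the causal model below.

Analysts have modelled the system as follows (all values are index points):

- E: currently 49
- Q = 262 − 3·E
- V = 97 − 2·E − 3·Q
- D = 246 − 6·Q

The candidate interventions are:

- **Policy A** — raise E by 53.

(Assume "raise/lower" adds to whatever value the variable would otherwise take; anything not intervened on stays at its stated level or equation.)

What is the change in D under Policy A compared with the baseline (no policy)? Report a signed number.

Baseline:
  E = 49
  Q = 262 − 3·49 = 115
  D = 246 − 6·115 = -444
Policy A (E + 53):
  E = 49 + 53 = 102
  Q = 262 − 3·102 = -44
  D = 246 − 6·(-44) = 510
Change in D: 510 − (-444) = 954

954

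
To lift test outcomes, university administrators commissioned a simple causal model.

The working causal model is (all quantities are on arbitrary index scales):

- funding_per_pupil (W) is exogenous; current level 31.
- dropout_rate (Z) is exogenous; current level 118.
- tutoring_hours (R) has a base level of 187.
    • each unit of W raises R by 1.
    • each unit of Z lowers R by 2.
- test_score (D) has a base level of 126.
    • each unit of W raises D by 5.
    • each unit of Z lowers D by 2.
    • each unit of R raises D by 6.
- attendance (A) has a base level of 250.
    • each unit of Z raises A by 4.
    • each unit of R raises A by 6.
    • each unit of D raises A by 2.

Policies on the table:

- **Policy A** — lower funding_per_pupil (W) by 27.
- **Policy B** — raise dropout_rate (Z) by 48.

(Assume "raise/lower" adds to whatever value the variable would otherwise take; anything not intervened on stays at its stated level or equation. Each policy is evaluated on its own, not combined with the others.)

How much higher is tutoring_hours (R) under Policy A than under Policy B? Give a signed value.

Policy A (W − 27):
  W = 31 − 27 = 4
  Z = 118
  R = 187 + 4 − 2·118 = -45
Policy B (Z + 48):
  W = 31
  Z = 118 + 48 = 166
  R = 187 + 31 − 2·166 = -114
R: -45 − (-114) = 69

69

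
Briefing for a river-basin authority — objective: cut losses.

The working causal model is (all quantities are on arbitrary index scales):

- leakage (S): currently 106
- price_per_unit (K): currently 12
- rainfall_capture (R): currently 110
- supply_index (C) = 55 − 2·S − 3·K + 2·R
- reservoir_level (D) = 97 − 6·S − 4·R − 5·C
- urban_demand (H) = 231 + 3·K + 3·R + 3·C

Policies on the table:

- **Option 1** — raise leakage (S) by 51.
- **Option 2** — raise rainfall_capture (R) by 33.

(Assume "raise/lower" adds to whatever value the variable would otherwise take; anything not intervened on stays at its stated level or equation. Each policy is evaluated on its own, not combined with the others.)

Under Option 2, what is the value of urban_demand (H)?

Option 2 (R + 33):
  S = 106
  K = 12
  R = 110 + 33 = 143
  C = 55 − 2·106 − 3·12 + 2·143 = 93
  H = 231 + 3·12 + 3·143 + 3·93 = 975

975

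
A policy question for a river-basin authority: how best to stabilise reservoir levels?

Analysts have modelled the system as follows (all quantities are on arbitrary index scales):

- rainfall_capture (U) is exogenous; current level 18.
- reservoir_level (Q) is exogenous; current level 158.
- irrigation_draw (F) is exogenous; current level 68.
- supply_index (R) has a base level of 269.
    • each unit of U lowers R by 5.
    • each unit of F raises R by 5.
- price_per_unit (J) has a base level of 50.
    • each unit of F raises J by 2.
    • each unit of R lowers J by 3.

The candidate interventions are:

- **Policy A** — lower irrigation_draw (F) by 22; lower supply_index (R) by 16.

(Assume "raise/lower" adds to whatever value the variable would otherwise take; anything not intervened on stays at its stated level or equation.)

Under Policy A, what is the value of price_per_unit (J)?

Policy A (F − 22, R − 16):
  U = 18
  F = 68 − 22 = 46
  R = 269 − 5·18 + 5·46 (−16 from intervention) = 393
  J = 50 + 2·46 − 3·393 = -1037

-1037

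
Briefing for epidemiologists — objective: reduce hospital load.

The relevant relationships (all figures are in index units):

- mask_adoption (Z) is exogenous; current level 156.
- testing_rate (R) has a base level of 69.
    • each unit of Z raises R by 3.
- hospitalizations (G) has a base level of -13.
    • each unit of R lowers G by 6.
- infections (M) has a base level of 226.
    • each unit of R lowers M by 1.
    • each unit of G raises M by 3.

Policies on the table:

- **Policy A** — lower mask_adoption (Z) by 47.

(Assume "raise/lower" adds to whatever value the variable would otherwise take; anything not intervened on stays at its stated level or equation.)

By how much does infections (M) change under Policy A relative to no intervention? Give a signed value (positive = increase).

2679

Baseline:
  Z = 156
  R = 69 + 3·156 = 537
  G = -13 − 6·537 = -3235
  M = 226 − 537 + 3·(-3235) = -10016
Policy A (Z − 47):
  Z = 156 − 47 = 109
  R = 69 + 3·109 = 396
  G = -13 − 6·396 = -2389
  M = 226 − 396 + 3·(-2389) = -7337
Change in M: -7337 − (-10016) = 2679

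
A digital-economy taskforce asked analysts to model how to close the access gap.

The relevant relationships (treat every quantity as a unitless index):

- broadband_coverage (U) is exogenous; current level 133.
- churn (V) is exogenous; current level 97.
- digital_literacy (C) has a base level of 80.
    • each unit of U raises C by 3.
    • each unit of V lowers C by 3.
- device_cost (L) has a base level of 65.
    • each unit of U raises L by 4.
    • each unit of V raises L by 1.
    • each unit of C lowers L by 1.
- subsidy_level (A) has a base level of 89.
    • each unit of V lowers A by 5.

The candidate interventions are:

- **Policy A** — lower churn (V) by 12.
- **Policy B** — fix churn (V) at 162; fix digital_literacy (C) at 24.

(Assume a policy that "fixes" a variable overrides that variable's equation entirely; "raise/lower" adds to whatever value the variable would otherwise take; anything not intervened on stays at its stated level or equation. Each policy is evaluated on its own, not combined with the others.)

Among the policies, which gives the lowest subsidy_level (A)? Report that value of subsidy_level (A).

-721

Policy A (V − 12):
  V = 97 − 12 = 85
  A = 89 − 5·85 = -336
Policy B (V := 162, C := 24):
  V = 162
  A = 89 − 5·162 = -721
Comparing — Policy A: A=-336, Policy B: A=-721. Lowest is -721 (Policy B).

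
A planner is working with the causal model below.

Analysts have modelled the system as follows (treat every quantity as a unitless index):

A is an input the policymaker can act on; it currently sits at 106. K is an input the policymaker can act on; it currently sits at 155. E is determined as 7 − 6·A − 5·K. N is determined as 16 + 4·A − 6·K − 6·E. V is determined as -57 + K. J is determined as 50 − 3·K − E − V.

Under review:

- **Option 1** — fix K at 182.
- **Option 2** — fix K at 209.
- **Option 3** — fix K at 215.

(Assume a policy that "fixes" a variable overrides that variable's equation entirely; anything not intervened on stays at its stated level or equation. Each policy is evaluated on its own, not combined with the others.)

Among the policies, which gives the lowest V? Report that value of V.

125

Option 1 (K := 182):
  K = 182
  V = -57 + 182 = 125
Option 2 (K := 209):
  K = 209
  V = -57 + 209 = 152
Option 3 (K := 215):
  K = 215
  V = -57 + 215 = 158
Comparing — Option 1: V=125, Option 2: V=152, Option 3: V=158. Lowest is 125 (Option 1).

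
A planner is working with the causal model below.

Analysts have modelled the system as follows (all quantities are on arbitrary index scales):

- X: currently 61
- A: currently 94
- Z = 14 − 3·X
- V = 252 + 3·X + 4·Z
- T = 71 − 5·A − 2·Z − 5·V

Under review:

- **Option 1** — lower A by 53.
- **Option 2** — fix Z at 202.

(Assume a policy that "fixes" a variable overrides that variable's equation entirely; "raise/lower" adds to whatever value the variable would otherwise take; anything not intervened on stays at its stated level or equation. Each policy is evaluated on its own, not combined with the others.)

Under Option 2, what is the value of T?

Option 2 (Z := 202):
  X = 61
  A = 94
  Z = 202
  V = 252 + 3·61 + 4·202 = 1243
  T = 71 − 5·94 − 2·202 − 5·1243 = -7018

-7018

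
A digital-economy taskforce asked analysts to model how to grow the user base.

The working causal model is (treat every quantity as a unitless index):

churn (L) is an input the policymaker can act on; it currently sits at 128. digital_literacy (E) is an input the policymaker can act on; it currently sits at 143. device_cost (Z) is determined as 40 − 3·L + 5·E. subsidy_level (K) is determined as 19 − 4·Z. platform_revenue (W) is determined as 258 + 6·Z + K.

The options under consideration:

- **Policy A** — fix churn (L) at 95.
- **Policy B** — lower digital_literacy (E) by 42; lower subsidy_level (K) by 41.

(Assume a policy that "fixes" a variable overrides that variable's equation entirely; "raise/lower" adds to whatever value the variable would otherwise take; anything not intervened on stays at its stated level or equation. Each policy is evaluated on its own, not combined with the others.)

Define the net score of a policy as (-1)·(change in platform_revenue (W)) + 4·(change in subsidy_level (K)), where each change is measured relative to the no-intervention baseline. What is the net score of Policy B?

Baseline:
  L = 128
  E = 143
  Z = 40 − 3·128 + 5·143 = 371
  K = 19 − 4·371 = -1465
  W = 258 + 6·371 + (-1465) = 1019
Policy B (E − 42, K − 41):
  L = 128
  E = 143 − 42 = 101
  Z = 40 − 3·128 + 5·101 = 161
  K = 19 − 4·161 (−41 from intervention) = -666
  W = 258 + 6·161 + (-666) = 558
ΔW = 558 − 1019 = -461; ΔK = -666 − (-1465) = 799
Score = (-1)·(-461) + 4·799 = 3657

3657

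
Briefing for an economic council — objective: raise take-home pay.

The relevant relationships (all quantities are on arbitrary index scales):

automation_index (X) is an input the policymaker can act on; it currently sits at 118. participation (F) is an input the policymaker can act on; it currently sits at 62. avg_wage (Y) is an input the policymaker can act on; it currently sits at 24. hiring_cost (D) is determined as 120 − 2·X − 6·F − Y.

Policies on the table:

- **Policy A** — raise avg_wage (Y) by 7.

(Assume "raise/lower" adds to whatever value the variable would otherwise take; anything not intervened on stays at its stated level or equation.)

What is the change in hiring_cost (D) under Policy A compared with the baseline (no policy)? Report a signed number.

Baseline:
  X = 118
  F = 62
  Y = 24
  D = 120 − 2·118 − 6·62 − 24 = -512
Policy A (Y + 7):
  X = 118
  F = 62
  Y = 24 + 7 = 31
  D = 120 − 2·118 − 6·62 − 31 = -519
Change in D: -519 − (-512) = -7

-7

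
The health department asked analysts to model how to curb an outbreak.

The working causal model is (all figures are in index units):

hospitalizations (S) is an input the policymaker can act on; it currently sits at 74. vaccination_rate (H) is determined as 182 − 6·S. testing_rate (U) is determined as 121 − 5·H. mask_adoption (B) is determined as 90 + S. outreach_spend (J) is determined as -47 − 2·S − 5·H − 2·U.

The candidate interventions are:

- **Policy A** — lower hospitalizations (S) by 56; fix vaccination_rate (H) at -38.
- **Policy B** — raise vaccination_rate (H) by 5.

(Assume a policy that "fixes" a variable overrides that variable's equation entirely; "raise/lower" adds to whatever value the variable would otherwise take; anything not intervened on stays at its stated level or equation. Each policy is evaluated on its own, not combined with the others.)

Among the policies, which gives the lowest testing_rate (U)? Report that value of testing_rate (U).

311

Policy A (S − 56, H := -38):
  S = 74 − 56 = 18
  H = -38
  U = 121 − 5·(-38) = 311
Policy B (H + 5):
  S = 74
  H = 182 − 6·74 (+5 from intervention) = -257
  U = 121 − 5·(-257) = 1406
Comparing — Policy A: U=311, Policy B: U=1406. Lowest is 311 (Policy A).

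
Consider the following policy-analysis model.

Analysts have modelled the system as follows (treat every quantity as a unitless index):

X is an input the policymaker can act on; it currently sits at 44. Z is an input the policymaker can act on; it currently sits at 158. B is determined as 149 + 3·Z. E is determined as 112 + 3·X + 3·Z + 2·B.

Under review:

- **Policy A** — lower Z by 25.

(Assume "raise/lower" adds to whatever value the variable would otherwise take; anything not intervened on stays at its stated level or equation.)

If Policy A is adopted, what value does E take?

1739

Policy A (Z − 25):
  X = 44
  Z = 158 − 25 = 133
  B = 149 + 3·133 = 548
  E = 112 + 3·44 + 3·133 + 2·548 = 1739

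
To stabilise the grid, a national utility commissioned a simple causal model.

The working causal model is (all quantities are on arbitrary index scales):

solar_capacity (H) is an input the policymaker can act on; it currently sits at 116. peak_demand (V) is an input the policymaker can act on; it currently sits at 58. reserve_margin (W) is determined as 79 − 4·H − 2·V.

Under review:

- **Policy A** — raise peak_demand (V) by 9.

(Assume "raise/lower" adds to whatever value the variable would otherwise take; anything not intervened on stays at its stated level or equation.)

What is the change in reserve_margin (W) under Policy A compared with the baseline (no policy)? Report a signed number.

Baseline:
  H = 116
  V = 58
  W = 79 − 4·116 − 2·58 = -501
Policy A (V + 9):
  H = 116
  V = 58 + 9 = 67
  W = 79 − 4·116 − 2·67 = -519
Change in W: -519 − (-501) = -18

-18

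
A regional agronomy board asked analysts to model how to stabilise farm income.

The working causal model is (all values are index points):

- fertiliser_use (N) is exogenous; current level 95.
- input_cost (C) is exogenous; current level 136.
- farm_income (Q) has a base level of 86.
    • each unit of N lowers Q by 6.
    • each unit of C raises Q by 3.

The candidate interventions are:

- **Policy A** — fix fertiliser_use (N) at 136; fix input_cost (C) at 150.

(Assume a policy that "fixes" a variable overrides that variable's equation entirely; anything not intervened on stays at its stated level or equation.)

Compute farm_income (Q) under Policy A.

Policy A (N := 136, C := 150):
  N = 136
  C = 150
  Q = 86 − 6·136 + 3·150 = -280

-280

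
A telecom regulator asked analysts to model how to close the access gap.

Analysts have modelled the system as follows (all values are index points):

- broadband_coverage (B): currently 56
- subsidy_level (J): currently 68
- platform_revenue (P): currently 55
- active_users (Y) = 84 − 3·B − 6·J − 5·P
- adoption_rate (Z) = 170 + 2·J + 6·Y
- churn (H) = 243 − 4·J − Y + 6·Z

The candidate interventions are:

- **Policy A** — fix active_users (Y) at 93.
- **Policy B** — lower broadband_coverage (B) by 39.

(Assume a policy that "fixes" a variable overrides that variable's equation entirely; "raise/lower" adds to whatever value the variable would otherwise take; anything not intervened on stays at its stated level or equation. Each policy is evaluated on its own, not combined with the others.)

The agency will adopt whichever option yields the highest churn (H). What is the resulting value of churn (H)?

Policy A (Y := 93):
  B = 56
  J = 68
  P = 55
  Y = 93
  Z = 170 + 2·68 + 6·93 = 864
  H = 243 − 4·68 − 93 + 6·864 = 5062
Policy B (B − 39):
  B = 56 − 39 = 17
  J = 68
  P = 55
  Y = 84 − 3·17 − 6·68 − 5·55 = -650
  Z = 170 + 2·68 + 6·(-650) = -3594
  H = 243 − 4·68 − (-650) + 6·(-3594) = -20943
Comparing — Policy A: H=5062, Policy B: H=-20943. Highest is 5062 (Policy A).

5062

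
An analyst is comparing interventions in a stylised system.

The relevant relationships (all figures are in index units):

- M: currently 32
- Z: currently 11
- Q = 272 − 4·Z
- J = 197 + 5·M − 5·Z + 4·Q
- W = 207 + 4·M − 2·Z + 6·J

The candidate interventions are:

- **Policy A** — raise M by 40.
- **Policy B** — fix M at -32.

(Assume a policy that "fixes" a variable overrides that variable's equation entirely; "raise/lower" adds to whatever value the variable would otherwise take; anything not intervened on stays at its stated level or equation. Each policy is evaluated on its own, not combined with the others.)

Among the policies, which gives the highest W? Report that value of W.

Policy A (M + 40):
  M = 32 + 40 = 72
  Z = 11
  Q = 272 − 4·11 = 228
  J = 197 + 5·72 − 5·11 + 4·228 = 1414
  W = 207 + 4·72 − 2·11 + 6·1414 = 8957
Policy B (M := -32):
  M = -32
  Z = 11
  Q = 272 − 4·11 = 228
  J = 197 + 5·(-32) − 5·11 + 4·228 = 894
  W = 207 + 4·(-32) − 2·11 + 6·894 = 5421
Comparing — Policy A: W=8957, Policy B: W=5421. Highest is 8957 (Policy A).

8957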